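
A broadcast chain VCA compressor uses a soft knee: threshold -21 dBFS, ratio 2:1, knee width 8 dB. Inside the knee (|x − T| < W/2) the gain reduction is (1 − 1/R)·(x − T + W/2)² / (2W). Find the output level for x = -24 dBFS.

x − T + W/2 = -24 − (-21) + 4 = 1.
GR = (1 − 1/2) × 1² / 16 = 0.5 × 1 / 16 = 0.03125 dB.
Output = -24 − 0.03125 = -24.03125 dBFS.

-24.03125 dBFS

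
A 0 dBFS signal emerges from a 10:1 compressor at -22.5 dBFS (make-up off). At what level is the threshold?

Input is 25 dB above T (since output overshoot × R = input overshoot: (-22.5 − T)·10 = 0 − T gives T = -25 dBFS).
Check: -25 + (0 − (-25))/10 = -25 + 2.5 = -22.5 dBFS. ✓

-25 dBFS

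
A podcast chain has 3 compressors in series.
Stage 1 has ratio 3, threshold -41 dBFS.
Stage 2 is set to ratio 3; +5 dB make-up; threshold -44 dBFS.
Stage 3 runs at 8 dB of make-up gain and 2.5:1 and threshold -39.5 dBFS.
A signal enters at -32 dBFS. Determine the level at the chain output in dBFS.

Stage 1: -32 dBFS is 9 dB over -41 dBFS; at 3:1 that becomes 3 dB over, giving -38 dBFS.
Stage 2: overshoot 6 dB → 6/3 = 2 dB → -42 dBFS; +5 dB make-up → -37 dBFS.
Stage 3: -37 dBFS is 2.5 dB over -39.5 dBFS; at 2.5:1 that becomes 1 dB over, giving -38.5 dBFS; +8 dB make-up → -30.5 dBFS.

-30.5 dBFS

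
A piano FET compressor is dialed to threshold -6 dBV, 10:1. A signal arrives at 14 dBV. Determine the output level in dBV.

-4 dBV

Overshoot: 14 − (-6) = 20 dB.
At 10:1 the overshoot is divided by 10, leaving 2 dB above threshold.
So the level is -6 + 2 = -4 dBV.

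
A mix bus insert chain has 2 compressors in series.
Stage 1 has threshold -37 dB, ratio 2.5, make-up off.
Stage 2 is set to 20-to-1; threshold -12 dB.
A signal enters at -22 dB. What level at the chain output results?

-31 dB

Stage 1: 15 dB above -37 dB, reduced 2.5:1 to 6 dB above → -31 dB.
Stage 2: -31 dB ≤ -12 dB, so stage 2 doesn't engage; output -31 dB.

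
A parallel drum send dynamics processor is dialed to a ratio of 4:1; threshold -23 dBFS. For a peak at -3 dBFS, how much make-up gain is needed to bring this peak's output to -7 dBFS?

11 dB

The peak compresses to -23 + 20/4 = -18 dBFS.
To reach -7 dBFS requires -7 − (-18) = 11 dB of make-up.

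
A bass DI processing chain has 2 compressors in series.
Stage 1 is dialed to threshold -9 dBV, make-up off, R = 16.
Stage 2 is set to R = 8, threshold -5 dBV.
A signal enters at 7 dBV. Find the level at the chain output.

Stage 1: 16 dB above -9 dBV, reduced 16:1 to 1 dB above → -8 dBV.
Stage 2: -8 dBV ≤ -5 dBV, so stage 2 doesn't engage; output -8 dBV.

-8 dBV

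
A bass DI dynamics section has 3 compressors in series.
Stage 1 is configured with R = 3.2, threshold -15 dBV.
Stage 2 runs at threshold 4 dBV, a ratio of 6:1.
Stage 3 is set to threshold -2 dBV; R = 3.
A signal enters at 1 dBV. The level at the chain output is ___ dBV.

Stage 1: overshoot 16 dB → 16/3.2 = 5 dB → -10 dBV.
Stage 2: -10 dBV ≤ 4 dBV, so stage 2 doesn't engage; output -10 dBV.
Stage 3: -10 dBV ≤ -2 dBV, so stage 3 doesn't engage; output -10 dBV.

-10 dBV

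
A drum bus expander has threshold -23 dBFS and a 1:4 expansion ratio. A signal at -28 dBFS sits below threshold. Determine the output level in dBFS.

-43 dBFS

Undershoot = (-23) − (-28) = 5 dB.
At 1:4, that expands to 20 dB under threshold.
Output = -23 − 20 = -43 dBFS.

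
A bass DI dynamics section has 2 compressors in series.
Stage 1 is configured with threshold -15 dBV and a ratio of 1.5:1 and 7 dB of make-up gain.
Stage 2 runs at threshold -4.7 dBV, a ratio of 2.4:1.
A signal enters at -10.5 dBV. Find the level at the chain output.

-5 dBV

Stage 1: -10.5 dBV is 4.5 dB over -15 dBV; at 1.5:1 that becomes 3 dB over, giving -12 dBV; +7 dB make-up → -5 dBV.
Stage 2: -5 dBV is at or below the -4.7 dBV threshold — no compression; output -5 dBV.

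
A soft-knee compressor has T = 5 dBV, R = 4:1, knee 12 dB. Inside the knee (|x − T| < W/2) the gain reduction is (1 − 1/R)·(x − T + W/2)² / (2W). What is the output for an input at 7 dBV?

5 dBV

x − T + W/2 = 7 − 5 + 6 = 8.
GR = (1 − 1/4) × 8² / 24 = 0.75 × 64 / 24 = 2 dB.
Output = 7 − 2 = 5 dBV.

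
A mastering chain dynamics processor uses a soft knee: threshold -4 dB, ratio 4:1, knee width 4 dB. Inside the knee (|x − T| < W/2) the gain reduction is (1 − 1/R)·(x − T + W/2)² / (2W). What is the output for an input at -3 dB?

x − T + W/2 = -3 − (-4) + 2 = 3.
GR = (1 − 1/4) × 3² / 8 = 0.75 × 9 / 8 = 0.84375 dB.
Output = -3 − 0.84375 = -3.84375 dB.

-3.84375 dB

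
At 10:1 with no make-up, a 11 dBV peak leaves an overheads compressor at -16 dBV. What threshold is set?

Let T be the threshold. Output overshoot = (input overshoot)/R, so -16 − T = (11 − T)/10.
10·(-16 − T) = 11 − T → 9·T = -160 − 11 = -171.
T = -171/9 = -19 dBV.

-19 dBV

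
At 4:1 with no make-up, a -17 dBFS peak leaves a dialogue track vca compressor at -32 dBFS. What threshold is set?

-37 dBFS

Gain reduction = -17 − (-32) = 15 dB; output overshoot = GR / (R − 1) = 15 / 3 = 5 dB.
Threshold = output − output overshoot = -32 − 5 = -37 dBFS.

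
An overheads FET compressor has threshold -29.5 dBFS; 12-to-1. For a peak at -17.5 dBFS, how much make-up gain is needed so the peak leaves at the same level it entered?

11 dB

Overshoot 12 dB → 12/12 = 1 dB after compression, so the compressed level is -29.5 + 1 = -28.5 dBFS.
Make-up = target − compressed = -17.5 − (-28.5) = 11 dB.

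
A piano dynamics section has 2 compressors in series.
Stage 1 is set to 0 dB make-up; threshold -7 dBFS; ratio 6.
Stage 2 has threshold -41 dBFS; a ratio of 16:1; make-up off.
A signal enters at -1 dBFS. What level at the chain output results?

Stage 1: -1 dBFS is 6 dB over -7 dBFS; at 6:1 that becomes 1 dB over, giving -6 dBFS.
Stage 2: -6 dBFS is 35 dB over -41 dBFS; at 16:1 that becomes 2.1875 dB over, giving -38.8125 dBFS.

-38.8125 dBFS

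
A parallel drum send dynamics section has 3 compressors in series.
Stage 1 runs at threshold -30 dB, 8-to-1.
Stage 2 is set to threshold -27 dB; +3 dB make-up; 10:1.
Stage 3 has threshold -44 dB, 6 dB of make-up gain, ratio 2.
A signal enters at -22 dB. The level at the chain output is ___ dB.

-29 dB

Stage 1: overshoot 8 dB → 8/8 = 1 dB → -29 dB.
Stage 2: below threshold (-29 ≤ -27); passes unchanged; make-up brings it to -26 dB.
Stage 3: 18 dB above -44 dB, reduced 2:1 to 9 dB above → -35 dB; +6 dB make-up → -29 dB.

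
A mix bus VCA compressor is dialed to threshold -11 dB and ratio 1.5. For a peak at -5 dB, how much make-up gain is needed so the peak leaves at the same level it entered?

2 dB

Overshoot 6 dB → 6/1.5 = 4 dB after compression, so the compressed level is -11 + 4 = -7 dB.
Make-up = target − compressed = -5 − (-7) = 2 dB.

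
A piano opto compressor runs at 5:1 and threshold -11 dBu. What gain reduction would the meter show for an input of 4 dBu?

12 dB

4 dBu exceeds the threshold by 15 dB.
After 5:1 compression the overshoot becomes 15/5 = 3 dB.
GR = overshoot in − overshoot out = 15 − 3 = 12 dB.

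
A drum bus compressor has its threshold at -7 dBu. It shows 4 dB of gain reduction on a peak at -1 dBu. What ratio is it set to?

3:1

Input overshoot = -1 − (-7) = 6 dB.
Output overshoot = 6 − 4 = 2 dB.
Ratio = input overshoot / output overshoot = 6 / 2 = 3.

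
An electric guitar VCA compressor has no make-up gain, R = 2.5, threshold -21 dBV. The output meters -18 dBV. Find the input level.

The compressed level sits -18 − (-21) = 3 dB over threshold.
Undo the ratio: input overshoot = 3 × 2.5 = 7.5 dB, giving input = -13.5 dBV.

-13.5 dBV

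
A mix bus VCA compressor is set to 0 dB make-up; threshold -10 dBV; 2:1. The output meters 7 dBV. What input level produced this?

24 dBV

Post-compression overshoot = 7 − (-10) = 17 dB.
Input overshoot = R × output overshoot = 34 dB → input = -10 + 34 = 24 dBV.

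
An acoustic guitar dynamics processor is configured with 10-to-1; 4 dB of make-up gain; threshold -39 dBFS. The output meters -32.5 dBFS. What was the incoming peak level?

-14 dBFS

Before make-up, the level was -32.5 − 4 = -36.5 dBFS.
Post-compression overshoot = -36.5 − (-39) = 2.5 dB.
Input overshoot = R × output overshoot = 25 dB → input = -39 + 25 = -14 dBFS.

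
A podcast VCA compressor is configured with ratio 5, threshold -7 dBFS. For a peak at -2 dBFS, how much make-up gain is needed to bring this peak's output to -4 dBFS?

Without make-up, output = threshold + overshoot/5 = -7 + 1 = -6 dBFS.
Gap to target: 2 dB.

2 dB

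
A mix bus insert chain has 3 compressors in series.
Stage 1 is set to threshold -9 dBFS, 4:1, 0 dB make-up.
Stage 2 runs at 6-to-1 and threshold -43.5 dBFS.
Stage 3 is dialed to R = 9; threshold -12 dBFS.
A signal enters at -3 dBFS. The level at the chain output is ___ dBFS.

-37.5 dBFS

Stage 1: 6 dB above -9 dBFS, reduced 4:1 to 1.5 dB above → -7.5 dBFS.
Stage 2: -7.5 dBFS is 36 dB over -43.5 dBFS; at 6:1 that becomes 6 dB over, giving -37.5 dBFS.
Stage 3: -37.5 dBFS ≤ -12 dBFS, so stage 3 doesn't engage; output -37.5 dBFS.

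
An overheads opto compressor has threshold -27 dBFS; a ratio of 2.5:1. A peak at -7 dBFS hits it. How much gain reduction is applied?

The signal is 20 dB above threshold.
A 2.5:1 ratio leaves 8 dB of that excess.
GR = overshoot in − overshoot out = 20 − 8 = 12 dB.

12 dB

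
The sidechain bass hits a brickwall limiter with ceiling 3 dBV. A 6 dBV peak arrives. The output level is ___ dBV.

3 dBV

The limiter clamps the peak to its 3 dBV ceiling.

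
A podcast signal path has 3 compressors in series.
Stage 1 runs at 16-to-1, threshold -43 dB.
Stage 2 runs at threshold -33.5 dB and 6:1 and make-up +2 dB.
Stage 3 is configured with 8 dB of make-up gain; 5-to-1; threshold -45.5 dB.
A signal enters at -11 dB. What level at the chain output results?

-36.2 dB

Stage 1: overshoot 32 dB → 32/16 = 2 dB → -41 dB.
Stage 2: -41 dB ≤ -33.5 dB, so stage 2 doesn't engage; make-up brings it to -39 dB.
Stage 3: 6.5 dB above -45.5 dB, reduced 5:1 to 1.3 dB above → -44.2 dB; +8 dB make-up → -36.2 dB.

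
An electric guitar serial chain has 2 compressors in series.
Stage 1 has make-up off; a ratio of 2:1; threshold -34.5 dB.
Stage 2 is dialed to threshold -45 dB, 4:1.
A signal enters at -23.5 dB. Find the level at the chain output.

Stage 1: overshoot 11 dB → 11/2 = 5.5 dB → -29 dB.
Stage 2: -29 dB is 16 dB over -45 dB; at 4:1 that becomes 4 dB over, giving -41 dB.

-41 dB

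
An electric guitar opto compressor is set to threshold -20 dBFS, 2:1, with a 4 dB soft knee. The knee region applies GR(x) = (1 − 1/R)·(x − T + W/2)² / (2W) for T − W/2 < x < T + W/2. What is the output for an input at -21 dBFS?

-21.0625 dBFS

x − T + W/2 = -21 − (-20) + 2 = 1.
GR = (1 − 1/2) × 1² / 8 = 0.5 × 1 / 8 = 0.0625 dB.
Output = -21 − 0.0625 = -21.0625 dBFS.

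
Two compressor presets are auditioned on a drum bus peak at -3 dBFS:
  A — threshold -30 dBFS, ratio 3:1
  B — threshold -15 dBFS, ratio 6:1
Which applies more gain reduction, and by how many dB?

A, by 8 dB

A: overshoot 27 dB → output overshoot 9 dB → GR 18 dB.
B: overshoot 12 dB → output overshoot 2 dB → GR 10 dB.
Difference: 8 dB in favour of A.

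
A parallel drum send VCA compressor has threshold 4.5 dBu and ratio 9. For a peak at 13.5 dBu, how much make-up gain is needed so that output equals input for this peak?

8 dB

The peak compresses to 4.5 + 9/9 = 5.5 dBu.
To reach 13.5 dBu requires 13.5 − 5.5 = 8 dB of make-up.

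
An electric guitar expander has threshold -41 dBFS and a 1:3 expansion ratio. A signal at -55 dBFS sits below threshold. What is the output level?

-83 dBFS

Undershoot = (-41) − (-55) = 14 dB.
At 1:3, that expands to 42 dB under threshold.
Output = -41 − 42 = -83 dBFS.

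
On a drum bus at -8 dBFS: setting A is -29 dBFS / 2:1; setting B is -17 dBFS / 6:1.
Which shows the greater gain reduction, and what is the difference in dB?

A: GR = 21 − 21/2 = 10.5 dB.
B: GR = 9 − 9/6 = 7.5 dB.
A applies 3 dB more gain reduction.

A, by 3 dB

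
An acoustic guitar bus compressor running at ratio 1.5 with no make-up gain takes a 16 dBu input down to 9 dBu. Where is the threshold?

-5 dBu

Let T be the threshold. Output overshoot = (input overshoot)/R, so 9 − T = (16 − T)/1.5.
1.5·(9 − T) = 16 − T → 0.5·T = 13.5 − 16 = -2.5.
T = -2.5/0.5 = -5 dBu.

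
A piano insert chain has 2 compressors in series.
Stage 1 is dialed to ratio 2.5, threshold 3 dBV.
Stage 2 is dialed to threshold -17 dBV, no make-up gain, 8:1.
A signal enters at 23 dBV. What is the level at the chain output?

-13.5 dBV

Stage 1: 20 dB above 3 dBV, reduced 2.5:1 to 8 dB above → 11 dBV.
Stage 2: 11 dBV is 28 dB over -17 dBV; at 8:1 that becomes 3.5 dB over, giving -13.5 dBV.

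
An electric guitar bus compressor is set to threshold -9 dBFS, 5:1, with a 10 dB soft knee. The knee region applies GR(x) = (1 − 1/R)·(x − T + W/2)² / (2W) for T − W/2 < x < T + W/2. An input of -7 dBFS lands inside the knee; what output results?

x − T + W/2 = -7 − (-9) + 5 = 7.
GR = (1 − 1/5) × 7² / 20 = 0.8 × 49 / 20 = 1.96 dB.
Output = -7 − 1.96 = -8.96 dBFS.

-8.96 dBFS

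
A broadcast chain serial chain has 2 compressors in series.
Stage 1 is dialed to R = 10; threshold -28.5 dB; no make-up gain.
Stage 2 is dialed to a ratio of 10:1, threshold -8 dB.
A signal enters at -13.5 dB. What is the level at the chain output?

Stage 1: -13.5 dB is 15 dB over -28.5 dB; at 10:1 that becomes 1.5 dB over, giving -27 dB.
Stage 2: -27 dB is at or below the -8 dB threshold — no compression; output -27 dB.

-27 dB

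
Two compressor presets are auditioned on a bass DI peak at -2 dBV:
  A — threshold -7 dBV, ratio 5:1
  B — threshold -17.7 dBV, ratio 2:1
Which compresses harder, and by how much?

B, by 3.85 dB

A: 5 dB over, compressed to 1 dB over, so 4 dB of GR.
B: 15.7 dB over, compressed to 7.85 dB over, so 7.85 dB of GR.
B applies 3.85 dB more gain reduction.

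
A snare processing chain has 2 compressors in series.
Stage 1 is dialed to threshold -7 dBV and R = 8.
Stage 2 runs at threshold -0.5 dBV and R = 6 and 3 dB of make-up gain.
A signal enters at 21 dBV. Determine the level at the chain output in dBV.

-0.5 dBV

Stage 1: overshoot 28 dB → 28/8 = 3.5 dB → -3.5 dBV.
Stage 2: -3.5 dBV ≤ -0.5 dBV, so stage 2 doesn't engage; make-up brings it to -0.5 dBV.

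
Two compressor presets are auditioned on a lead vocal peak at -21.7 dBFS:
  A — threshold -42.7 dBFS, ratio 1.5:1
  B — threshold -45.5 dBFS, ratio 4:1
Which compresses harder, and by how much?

B, by 10.85 dB

A: overshoot 21 dB → output overshoot 14 dB → GR 7 dB.
B: overshoot 23.8 dB → output overshoot 5.95 dB → GR 17.85 dB.
B reduces 10.85 dB more.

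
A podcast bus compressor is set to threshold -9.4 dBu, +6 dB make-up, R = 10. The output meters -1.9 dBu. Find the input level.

5.6 dBu

Stripping the +6 dB make-up gives -7.9 dBu at the gain stage.
That's 1.5 dB above the -9.4 dBu threshold.
Input overshoot = R × output overshoot = 15 dB → input = -9.4 + 15 = 5.6 dBu.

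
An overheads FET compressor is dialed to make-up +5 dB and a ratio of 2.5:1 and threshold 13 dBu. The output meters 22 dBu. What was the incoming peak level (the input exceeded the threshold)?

23 dBu

Stripping the +5 dB make-up gives 17 dBu at the gain stage.
Post-compression overshoot = 17 − 13 = 4 dB.
Undo the ratio: input overshoot = 4 × 2.5 = 10 dB, giving input = 23 dBu.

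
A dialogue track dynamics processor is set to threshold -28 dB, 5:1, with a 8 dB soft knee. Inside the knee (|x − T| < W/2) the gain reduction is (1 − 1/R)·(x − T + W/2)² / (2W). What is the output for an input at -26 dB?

-27.8 dB

x − T + W/2 = -26 − (-28) + 4 = 6.
GR = (1 − 1/5) × 6² / 16 = 0.8 × 36 / 16 = 1.8 dB.
Output = -26 − 1.8 = -27.8 dB.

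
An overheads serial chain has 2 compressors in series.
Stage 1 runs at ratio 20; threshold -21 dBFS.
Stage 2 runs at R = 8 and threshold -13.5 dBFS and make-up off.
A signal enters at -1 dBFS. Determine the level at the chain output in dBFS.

Stage 1: overshoot 20 dB → 20/20 = 1 dB → -20 dBFS.
Stage 2: -20 dBFS ≤ -13.5 dBFS, so stage 2 doesn't engage; output -20 dBFS.

-20 dBFS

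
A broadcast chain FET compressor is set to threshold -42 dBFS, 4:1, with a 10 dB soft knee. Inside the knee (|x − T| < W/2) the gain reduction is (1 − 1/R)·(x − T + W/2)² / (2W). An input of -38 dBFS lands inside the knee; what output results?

-41.0375 dBFS

x − T + W/2 = -38 − (-42) + 5 = 9.
GR = (1 − 1/4) × 9² / 20 = 0.75 × 81 / 20 = 3.0375 dB.
Output = -38 − 3.0375 = -41.0375 dBFS.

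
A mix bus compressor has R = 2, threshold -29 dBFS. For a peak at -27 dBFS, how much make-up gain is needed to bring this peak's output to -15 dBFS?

13 dB

Overshoot 2 dB → 2/2 = 1 dB after compression, so the compressed level is -29 + 1 = -28 dBFS.
Make-up = target − compressed = -15 − (-28) = 13 dB.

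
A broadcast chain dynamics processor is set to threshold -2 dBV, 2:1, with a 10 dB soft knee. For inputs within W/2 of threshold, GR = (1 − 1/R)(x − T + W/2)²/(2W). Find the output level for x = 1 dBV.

x − T + W/2 = 1 − (-2) + 5 = 8.
GR = (1 − 1/2) × 8² / 20 = 0.5 × 64 / 20 = 1.6 dB.
Output = 1 − 1.6 = -0.6 dBV.

-0.6 dBV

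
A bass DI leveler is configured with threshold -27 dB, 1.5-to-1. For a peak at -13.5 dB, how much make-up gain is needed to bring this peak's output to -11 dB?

Overshoot 13.5 dB → 13.5/1.5 = 9 dB after compression, so the compressed level is -27 + 9 = -18 dB.
Make-up = target − compressed = -11 − (-18) = 7 dB.

7 dB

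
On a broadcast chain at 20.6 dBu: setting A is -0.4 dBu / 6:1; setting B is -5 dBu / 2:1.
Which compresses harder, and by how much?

A: overshoot 21 dB → output overshoot 3.5 dB → GR 17.5 dB.
B: overshoot 25.6 dB → output overshoot 12.8 dB → GR 12.8 dB.
A reduces 4.7 dB more.

A, by 4.7 dB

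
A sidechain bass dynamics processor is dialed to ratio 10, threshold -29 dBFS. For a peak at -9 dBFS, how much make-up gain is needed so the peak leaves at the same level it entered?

18 dB

Overshoot 20 dB → 20/10 = 2 dB after compression, so the compressed level is -29 + 2 = -27 dBFS.
Make-up = target − compressed = -9 − (-27) = 18 dB.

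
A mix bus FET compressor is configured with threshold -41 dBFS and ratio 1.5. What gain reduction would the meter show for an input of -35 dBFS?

The signal is 6 dB above threshold.
A 1.5:1 ratio leaves 4 dB of that excess.
GR = overshoot in − overshoot out = 6 − 4 = 2 dB.

2 dB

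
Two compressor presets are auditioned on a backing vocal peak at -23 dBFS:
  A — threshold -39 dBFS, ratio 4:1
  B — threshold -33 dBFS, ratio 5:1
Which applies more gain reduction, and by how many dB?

A, by 4 dB

A: 16 dB over, compressed to 4 dB over, so 12 dB of GR.
B: 10 dB over, compressed to 2 dB over, so 8 dB of GR.
A applies 4 dB more gain reduction.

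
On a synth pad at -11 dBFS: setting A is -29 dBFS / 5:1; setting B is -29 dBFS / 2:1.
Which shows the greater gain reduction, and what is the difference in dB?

A, by 5.4 dB

A: 18 dB over, compressed to 3.6 dB over, so 14.4 dB of GR.
B: 18 dB over, compressed to 9 dB over, so 9 dB of GR.
Difference: 5.4 dB in favour of A.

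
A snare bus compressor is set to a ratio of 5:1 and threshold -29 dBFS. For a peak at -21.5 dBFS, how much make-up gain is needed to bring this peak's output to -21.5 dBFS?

6 dB

Overshoot 7.5 dB → 7.5/5 = 1.5 dB after compression, so the compressed level is -29 + 1.5 = -27.5 dBFS.
Make-up = target − compressed = -21.5 − (-27.5) = 6 dB.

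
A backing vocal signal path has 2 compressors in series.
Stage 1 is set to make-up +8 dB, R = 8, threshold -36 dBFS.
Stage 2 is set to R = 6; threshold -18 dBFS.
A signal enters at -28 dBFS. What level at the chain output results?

Stage 1: overshoot 8 dB → 8/8 = 1 dB → -35 dBFS; +8 dB make-up → -27 dBFS.
Stage 2: -27 dBFS ≤ -18 dBFS, so stage 2 doesn't engage; output -27 dBFS.

-27 dBFS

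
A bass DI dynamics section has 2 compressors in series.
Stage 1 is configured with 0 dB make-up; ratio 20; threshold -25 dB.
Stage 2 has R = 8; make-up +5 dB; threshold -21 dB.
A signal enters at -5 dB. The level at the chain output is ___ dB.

Stage 1: -5 dB is 20 dB over -25 dB; at 20:1 that becomes 1 dB over, giving -24 dB.
Stage 2: -24 dB ≤ -21 dB, so stage 2 doesn't engage; make-up brings it to -19 dB.

-19 dB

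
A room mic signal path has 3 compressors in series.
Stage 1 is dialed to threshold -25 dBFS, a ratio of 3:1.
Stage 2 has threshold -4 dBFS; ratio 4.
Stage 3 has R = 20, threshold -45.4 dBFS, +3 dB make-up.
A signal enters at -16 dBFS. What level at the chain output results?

-41.23 dBFS

Stage 1: 9 dB above -25 dBFS, reduced 3:1 to 3 dB above → -22 dBFS.
Stage 2: below threshold (-22 ≤ -4); passes unchanged; output -22 dBFS.
Stage 3: 23.4 dB above -45.4 dBFS, reduced 20:1 to 1.17 dB above → -44.23 dBFS; +3 dB make-up → -41.23 dBFS.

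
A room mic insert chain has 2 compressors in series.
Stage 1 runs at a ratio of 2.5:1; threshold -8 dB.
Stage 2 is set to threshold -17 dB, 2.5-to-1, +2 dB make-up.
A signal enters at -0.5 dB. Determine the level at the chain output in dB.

Stage 1: 7.5 dB above -8 dB, reduced 2.5:1 to 3 dB above → -5 dB.
Stage 2: overshoot 12 dB → 12/2.5 = 4.8 dB → -12.2 dB; +2 dB make-up → -10.2 dB.

-10.2 dB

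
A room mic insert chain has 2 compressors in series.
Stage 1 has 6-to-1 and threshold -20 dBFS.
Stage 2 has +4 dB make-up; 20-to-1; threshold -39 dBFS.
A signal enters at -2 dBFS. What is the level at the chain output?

Stage 1: overshoot 18 dB → 18/6 = 3 dB → -17 dBFS.
Stage 2: overshoot 22 dB → 22/20 = 1.1 dB → -37.9 dBFS; +4 dB make-up → -33.9 dBFS.

-33.9 dBFS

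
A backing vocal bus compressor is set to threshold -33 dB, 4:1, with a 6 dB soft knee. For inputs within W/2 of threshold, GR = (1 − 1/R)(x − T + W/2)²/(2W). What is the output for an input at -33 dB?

-33.5625 dB

x − T + W/2 = -33 − (-33) + 3 = 3.
GR = (1 − 1/4) × 3² / 12 = 0.75 × 9 / 12 = 0.5625 dB.
Output = -33 − 0.5625 = -33.5625 dB.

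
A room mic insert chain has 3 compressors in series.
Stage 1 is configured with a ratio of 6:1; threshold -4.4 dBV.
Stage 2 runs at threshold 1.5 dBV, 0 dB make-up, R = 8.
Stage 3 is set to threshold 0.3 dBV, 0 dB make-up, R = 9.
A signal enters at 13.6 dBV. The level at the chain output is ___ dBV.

-1.4 dBV

Stage 1: 13.6 dBV is 18 dB over -4.4 dBV; at 6:1 that becomes 3 dB over, giving -1.4 dBV.
Stage 2: -1.4 dBV is at or below the 1.5 dBV threshold — no compression; output -1.4 dBV.
Stage 3: -1.4 dBV is at or below the 0.3 dBV threshold — no compression; output -1.4 dBV.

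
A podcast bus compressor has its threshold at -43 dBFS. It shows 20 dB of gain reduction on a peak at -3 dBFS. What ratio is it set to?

Input overshoot = -3 − (-43) = 40 dB.
Output overshoot = 40 − 20 = 20 dB.
Ratio = input overshoot / output overshoot = 40 / 20 = 2.

2:1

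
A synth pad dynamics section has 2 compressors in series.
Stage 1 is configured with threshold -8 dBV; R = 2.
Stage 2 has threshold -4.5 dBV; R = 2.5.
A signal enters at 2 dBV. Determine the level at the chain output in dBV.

Stage 1: 10 dB above -8 dBV, reduced 2:1 to 5 dB above → -3 dBV.
Stage 2: overshoot 1.5 dB → 1.5/2.5 = 0.6 dB → -3.9 dBV.

-3.9 dBV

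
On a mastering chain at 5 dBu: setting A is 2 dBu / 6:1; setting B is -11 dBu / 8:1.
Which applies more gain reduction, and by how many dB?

A: 3 dB over, compressed to 0.5 dB over, so 2.5 dB of GR.
B: 16 dB over, compressed to 2 dB over, so 14 dB of GR.
B reduces 11.5 dB more.

B, by 11.5 dB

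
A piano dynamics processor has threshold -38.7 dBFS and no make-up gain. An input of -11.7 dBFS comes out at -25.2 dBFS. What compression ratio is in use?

Input overshoot = -11.7 − (-38.7) = 27 dB; output overshoot = -25.2 − (-38.7) = 13.5 dB.
Ratio = 27 / 13.5 = 2.

2:1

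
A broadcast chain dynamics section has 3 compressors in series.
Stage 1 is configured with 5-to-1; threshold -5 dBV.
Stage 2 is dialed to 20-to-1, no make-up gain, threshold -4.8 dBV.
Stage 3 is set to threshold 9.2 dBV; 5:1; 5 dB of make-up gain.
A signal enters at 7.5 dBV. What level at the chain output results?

Stage 1: 12.5 dB above -5 dBV, reduced 5:1 to 2.5 dB above → -2.5 dBV.
Stage 2: 2.3 dB above -4.8 dBV, reduced 20:1 to 0.115 dB above → -4.685 dBV.
Stage 3: -4.685 dBV ≤ 9.2 dBV, so stage 3 doesn't engage; make-up brings it to 0.315 dBV.

0.315 dBV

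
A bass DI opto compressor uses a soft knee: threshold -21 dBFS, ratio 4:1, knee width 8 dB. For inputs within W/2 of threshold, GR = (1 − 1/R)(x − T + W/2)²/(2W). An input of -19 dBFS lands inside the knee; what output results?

x − T + W/2 = -19 − (-21) + 4 = 6.
GR = (1 − 1/4) × 6² / 16 = 0.75 × 36 / 16 = 1.6875 dB.
Output = -19 − 1.6875 = -20.6875 dBFS.

-20.6875 dBFS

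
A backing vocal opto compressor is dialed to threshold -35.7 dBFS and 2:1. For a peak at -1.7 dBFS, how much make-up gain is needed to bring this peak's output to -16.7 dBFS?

Without make-up, output = threshold + overshoot/2 = -35.7 + 17 = -18.7 dBFS.
Gap to target: 2 dB.

2 dB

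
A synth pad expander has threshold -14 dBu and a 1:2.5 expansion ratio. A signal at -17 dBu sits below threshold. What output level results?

-21.5 dBu

Undershoot = (-14) − (-17) = 3 dB.
At 1:2.5, that expands to 7.5 dB under threshold.
Output = -14 − 7.5 = -21.5 dBu.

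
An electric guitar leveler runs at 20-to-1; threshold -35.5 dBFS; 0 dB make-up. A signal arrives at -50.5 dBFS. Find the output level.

-50.5 dBFS is 15 dB below the -35.5 dBFS threshold, so no gain reduction is applied.
Output = input = -50.5 dBFS.

-50.5 dBFS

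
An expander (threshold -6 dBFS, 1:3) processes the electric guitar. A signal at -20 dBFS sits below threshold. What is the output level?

Below threshold, a 1:3 expander applies gain = (3−1)×(T − x) of attenuation.
(3−1) × 14 = 28 dB, so output = -20 − 28 = -48 dBFS.

-48 dBFS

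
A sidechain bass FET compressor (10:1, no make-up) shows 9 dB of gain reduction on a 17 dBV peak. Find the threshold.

7 dBV

Input is 10 dB above T (since output overshoot × R = input overshoot: (8 − T)·10 = 17 − T gives T = 7 dBV).
Check: 7 + (17 − 7)/10 = 7 + 1 = 8 dBV. ✓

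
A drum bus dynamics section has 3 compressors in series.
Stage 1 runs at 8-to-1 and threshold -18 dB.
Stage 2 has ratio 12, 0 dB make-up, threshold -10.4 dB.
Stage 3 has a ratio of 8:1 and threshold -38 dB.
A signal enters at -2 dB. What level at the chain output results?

Stage 1: overshoot 16 dB → 16/8 = 2 dB → -16 dB.
Stage 2: below threshold (-16 ≤ -10.4); passes unchanged; output -16 dB.
Stage 3: 22 dB above -38 dB, reduced 8:1 to 2.75 dB above → -35.25 dB.

-35.25 dB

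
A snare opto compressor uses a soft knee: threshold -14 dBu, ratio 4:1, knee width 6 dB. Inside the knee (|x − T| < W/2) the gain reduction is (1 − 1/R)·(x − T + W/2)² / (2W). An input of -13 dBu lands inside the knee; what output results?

-14 dBu

x − T + W/2 = -13 − (-14) + 3 = 4.
GR = (1 − 1/4) × 4² / 12 = 0.75 × 16 / 12 = 1 dB.
Output = -13 − 1 = -14 dBu.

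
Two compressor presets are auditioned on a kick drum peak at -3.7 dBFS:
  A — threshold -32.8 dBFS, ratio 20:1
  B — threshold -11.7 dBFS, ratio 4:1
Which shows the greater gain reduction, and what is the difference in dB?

A, by 21.645 dB

A: overshoot 29.1 dB → output overshoot 1.455 dB → GR 27.645 dB.
B: overshoot 8 dB → output overshoot 2 dB → GR 6 dB.
Difference: 21.645 dB in favour of A.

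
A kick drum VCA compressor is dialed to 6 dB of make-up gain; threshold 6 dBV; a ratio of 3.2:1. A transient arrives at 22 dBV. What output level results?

22 dBV sits 16 dB over threshold.
3.2:1 compression reduces that to 16/3.2 = 5 dB over.
Output = 6 + 5 = 11 dBV; make-up adds 6 dB, giving 17 dBV.

17 dBV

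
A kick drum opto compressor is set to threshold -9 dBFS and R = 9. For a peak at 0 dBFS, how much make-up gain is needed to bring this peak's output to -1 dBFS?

7 dB

Without make-up, output = threshold + overshoot/9 = -9 + 1 = -8 dBFS.
Gap to target: 7 dB.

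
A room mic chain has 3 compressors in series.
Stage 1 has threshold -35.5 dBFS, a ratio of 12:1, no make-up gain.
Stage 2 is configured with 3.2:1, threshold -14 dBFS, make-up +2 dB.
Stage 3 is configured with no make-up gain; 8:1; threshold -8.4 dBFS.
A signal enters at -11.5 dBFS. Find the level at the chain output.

-31.5 dBFS

Stage 1: -11.5 dBFS is 24 dB over -35.5 dBFS; at 12:1 that becomes 2 dB over, giving -33.5 dBFS.
Stage 2: below threshold (-33.5 ≤ -14); passes unchanged; make-up brings it to -31.5 dBFS.
Stage 3: -31.5 dBFS is at or below the -8.4 dBFS threshold — no compression; output -31.5 dBFS.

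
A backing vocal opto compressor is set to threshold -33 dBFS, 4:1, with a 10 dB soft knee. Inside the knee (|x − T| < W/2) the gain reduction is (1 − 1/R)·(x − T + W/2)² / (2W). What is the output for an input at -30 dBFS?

x − T + W/2 = -30 − (-33) + 5 = 8.
GR = (1 − 1/4) × 8² / 20 = 0.75 × 64 / 20 = 2.4 dB.
Output = -30 − 2.4 = -32.4 dBFS.

-32.4 dBFS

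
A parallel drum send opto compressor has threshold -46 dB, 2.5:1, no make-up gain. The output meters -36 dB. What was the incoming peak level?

Post-compression overshoot = -36 − (-46) = 10 dB.
Before 2.5:1 compression the overshoot was 10 × 2.5 = 25 dB, so input = -46 + 25 = -21 dB.

-21 dB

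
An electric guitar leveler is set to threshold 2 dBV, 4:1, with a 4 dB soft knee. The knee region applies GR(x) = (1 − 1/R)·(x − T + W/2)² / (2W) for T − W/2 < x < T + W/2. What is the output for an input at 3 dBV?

x − T + W/2 = 3 − 2 + 2 = 3.
GR = (1 − 1/4) × 3² / 8 = 0.75 × 9 / 8 = 0.84375 dB.
Output = 3 − 0.84375 = 2.15625 dBV.

2.15625 dBV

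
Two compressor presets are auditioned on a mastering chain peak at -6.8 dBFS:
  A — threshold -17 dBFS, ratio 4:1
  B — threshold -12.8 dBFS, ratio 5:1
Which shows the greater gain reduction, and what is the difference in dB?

A: 10.2 dB over, compressed to 2.55 dB over, so 7.65 dB of GR.
B: 6 dB over, compressed to 1.2 dB over, so 4.8 dB of GR.
A applies 2.85 dB more gain reduction.

A, by 2.85 dB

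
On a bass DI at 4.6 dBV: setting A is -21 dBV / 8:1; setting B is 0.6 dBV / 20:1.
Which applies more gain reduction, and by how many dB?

A: 25.6 dB over, compressed to 3.2 dB over, so 22.4 dB of GR.
B: 4 dB over, compressed to 0.2 dB over, so 3.8 dB of GR.
Difference: 18.6 dB in favour of A.

A, by 18.6 dB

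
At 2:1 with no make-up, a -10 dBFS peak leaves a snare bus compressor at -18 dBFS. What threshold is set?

-26 dBFS

Let T be the threshold. Output overshoot = (input overshoot)/R, so -18 − T = (-10 − T)/2.
2·(-18 − T) = -10 − T → 1·T = -36 − (-10) = -26.
T = -26/1 = -26 dBFS.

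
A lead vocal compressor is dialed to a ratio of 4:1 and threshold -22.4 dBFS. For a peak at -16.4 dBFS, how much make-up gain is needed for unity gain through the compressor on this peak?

4.5 dB

Without make-up, output = threshold + overshoot/4 = -22.4 + 1.5 = -20.9 dBFS.
Gap to target: 4.5 dB.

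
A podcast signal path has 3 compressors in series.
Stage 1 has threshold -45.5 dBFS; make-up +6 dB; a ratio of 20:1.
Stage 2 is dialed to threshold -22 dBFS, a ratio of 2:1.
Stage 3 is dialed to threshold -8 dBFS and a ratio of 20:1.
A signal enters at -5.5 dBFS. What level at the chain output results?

Stage 1: 40 dB above -45.5 dBFS, reduced 20:1 to 2 dB above → -43.5 dBFS; +6 dB make-up → -37.5 dBFS.
Stage 2: -37.5 dBFS ≤ -22 dBFS, so stage 2 doesn't engage; output -37.5 dBFS.
Stage 3: -37.5 dBFS is at or below the -8 dBFS threshold — no compression; output -37.5 dBFS.

-37.5 dBFS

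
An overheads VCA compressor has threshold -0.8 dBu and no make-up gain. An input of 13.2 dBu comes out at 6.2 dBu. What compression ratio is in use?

Input overshoot = 13.2 − (-0.8) = 14 dB; output overshoot = 6.2 − (-0.8) = 7 dB.
Ratio = 14 / 7 = 2.

2:1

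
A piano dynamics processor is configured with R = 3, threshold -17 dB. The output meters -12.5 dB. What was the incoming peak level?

-3.5 dB

That's 4.5 dB above the -17 dB threshold.
Input overshoot = R × output overshoot = 13.5 dB → input = -17 + 13.5 = -3.5 dB.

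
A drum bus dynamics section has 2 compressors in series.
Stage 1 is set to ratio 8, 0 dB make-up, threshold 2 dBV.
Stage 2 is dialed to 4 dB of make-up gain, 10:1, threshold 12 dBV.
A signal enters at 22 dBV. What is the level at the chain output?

Stage 1: 20 dB above 2 dBV, reduced 8:1 to 2.5 dB above → 4.5 dBV.
Stage 2: 4.5 dBV ≤ 12 dBV, so stage 2 doesn't engage; make-up brings it to 8.5 dBV.

8.5 dBV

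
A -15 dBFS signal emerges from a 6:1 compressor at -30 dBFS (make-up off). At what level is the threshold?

-33 dBFS

Input is 18 dB above T (since output overshoot × R = input overshoot: (-30 − T)·6 = -15 − T gives T = -33 dBFS).
Check: -33 + (-15 − (-33))/6 = -33 + 3 = -30 dBFS. ✓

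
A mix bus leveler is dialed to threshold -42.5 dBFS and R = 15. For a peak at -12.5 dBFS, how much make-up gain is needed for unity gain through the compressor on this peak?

Without make-up, output = threshold + overshoot/15 = -42.5 + 2 = -40.5 dBFS.
Gap to target: 28 dB.

28 dB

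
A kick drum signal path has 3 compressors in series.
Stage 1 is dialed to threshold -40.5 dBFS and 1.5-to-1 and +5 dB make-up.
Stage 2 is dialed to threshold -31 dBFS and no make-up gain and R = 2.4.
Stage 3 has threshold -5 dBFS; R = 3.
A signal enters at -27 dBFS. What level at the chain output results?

Stage 1: -27 dBFS is 13.5 dB over -40.5 dBFS; at 1.5:1 that becomes 9 dB over, giving -31.5 dBFS; +5 dB make-up → -26.5 dBFS.
Stage 2: -26.5 dBFS is 4.5 dB over -31 dBFS; at 2.4:1 that becomes 1.875 dB over, giving -29.125 dBFS.
Stage 3: -29.125 dBFS is at or below the -5 dBFS threshold — no compression; output -29.125 dBFS.

-29.125 dBFS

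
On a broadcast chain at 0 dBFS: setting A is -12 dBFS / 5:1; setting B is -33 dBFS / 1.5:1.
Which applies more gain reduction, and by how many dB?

A: GR = 12 − 12/5 = 9.6 dB.
B: GR = 33 − 33/1.5 = 11 dB.
B reduces 1.4 dB more.

B, by 1.4 dB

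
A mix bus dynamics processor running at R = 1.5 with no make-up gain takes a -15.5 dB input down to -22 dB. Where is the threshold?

-35 dB

Let T be the threshold. Output overshoot = (input overshoot)/R, so -22 − T = (-15.5 − T)/1.5.
1.5·(-22 − T) = -15.5 − T → 0.5·T = -33 − (-15.5) = -17.5.
T = -17.5/0.5 = -35 dB.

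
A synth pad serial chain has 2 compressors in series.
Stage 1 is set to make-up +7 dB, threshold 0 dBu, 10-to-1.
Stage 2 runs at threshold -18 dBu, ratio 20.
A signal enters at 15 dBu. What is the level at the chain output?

-16.675 dBu

Stage 1: overshoot 15 dB → 15/10 = 1.5 dB → 1.5 dBu; +7 dB make-up → 8.5 dBu.
Stage 2: 8.5 dBu is 26.5 dB over -18 dBu; at 20:1 that becomes 1.325 dB over, giving -16.675 dBu.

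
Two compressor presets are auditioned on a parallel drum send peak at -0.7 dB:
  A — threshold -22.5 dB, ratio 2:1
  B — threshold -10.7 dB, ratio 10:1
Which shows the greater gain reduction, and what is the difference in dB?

A: GR = 21.8 − 21.8/2 = 10.9 dB.
B: GR = 10 − 10/10 = 9 dB.
Difference: 1.9 dB in favour of A.

A, by 1.9 dB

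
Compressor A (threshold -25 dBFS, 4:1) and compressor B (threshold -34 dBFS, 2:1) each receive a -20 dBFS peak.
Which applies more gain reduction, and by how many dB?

A: GR = 5 − 5/4 = 3.75 dB.
B: GR = 14 − 14/2 = 7 dB.
Difference: 3.25 dB in favour of B.

B, by 3.25 dB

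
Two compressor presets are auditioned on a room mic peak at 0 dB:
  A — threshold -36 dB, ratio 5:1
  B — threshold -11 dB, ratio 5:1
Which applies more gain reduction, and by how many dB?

A, by 20 dB

A: GR = 36 − 36/5 = 28.8 dB.
B: GR = 11 − 11/5 = 8.8 dB.
A reduces 20 dB more.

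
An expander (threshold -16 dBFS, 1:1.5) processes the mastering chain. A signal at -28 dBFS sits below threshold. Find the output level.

The input is 12 dB below the -16 dBFS threshold.
A 1:1.5 expander multiplies undershoot by 1.5: 12 × 1.5 = 18 dB below threshold.
Output = -16 − 18 = -34 dBFS.

-34 dBFS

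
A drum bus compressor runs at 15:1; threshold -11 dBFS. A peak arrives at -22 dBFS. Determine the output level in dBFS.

-22 dBFS is 11 dB below the -11 dBFS threshold, so no gain reduction is applied.
Output = input = -22 dBFS.

-22 dBFS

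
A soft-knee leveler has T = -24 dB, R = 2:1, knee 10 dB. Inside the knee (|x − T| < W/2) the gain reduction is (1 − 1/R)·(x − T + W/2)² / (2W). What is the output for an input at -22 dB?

-23.225 dB

x − T + W/2 = -22 − (-24) + 5 = 7.
GR = (1 − 1/2) × 7² / 20 = 0.5 × 49 / 20 = 1.225 dB.
Output = -22 − 1.225 = -23.225 dB.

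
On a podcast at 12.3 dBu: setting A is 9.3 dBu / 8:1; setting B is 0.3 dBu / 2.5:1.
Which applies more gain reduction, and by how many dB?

B, by 4.575 dB

A: 3 dB over, compressed to 0.375 dB over, so 2.625 dB of GR.
B: 12 dB over, compressed to 4.8 dB over, so 7.2 dB of GR.
B applies 4.575 dB more gain reduction.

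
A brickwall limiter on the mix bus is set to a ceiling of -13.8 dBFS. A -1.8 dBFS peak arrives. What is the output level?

A brickwall limiter is an ∞:1 compressor: any input above the ceiling is clamped to -13.8 dBFS.

-13.8 dBFS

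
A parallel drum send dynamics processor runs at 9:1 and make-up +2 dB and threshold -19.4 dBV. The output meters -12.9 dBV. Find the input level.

Remove make-up: -12.9 − 2 = -14.9 dBV.
That's 4.5 dB above the -19.4 dBV threshold.
Input overshoot = R × output overshoot = 40.5 dB → input = -19.4 + 40.5 = 21.1 dBV.

21.1 dBV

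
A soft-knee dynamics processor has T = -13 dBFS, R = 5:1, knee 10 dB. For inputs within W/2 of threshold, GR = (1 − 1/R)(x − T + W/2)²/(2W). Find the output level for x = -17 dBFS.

-17.04 dBFS

x − T + W/2 = -17 − (-13) + 5 = 1.
GR = (1 − 1/5) × 1² / 20 = 0.8 × 1 / 20 = 0.04 dB.
Output = -17 − 0.04 = -17.04 dBFS.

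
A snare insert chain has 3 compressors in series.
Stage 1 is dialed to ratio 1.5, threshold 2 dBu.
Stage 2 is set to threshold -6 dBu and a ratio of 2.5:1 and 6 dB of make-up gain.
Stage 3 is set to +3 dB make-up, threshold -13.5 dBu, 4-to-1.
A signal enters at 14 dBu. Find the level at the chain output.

Stage 1: 12 dB above 2 dBu, reduced 1.5:1 to 8 dB above → 10 dBu.
Stage 2: 10 dBu is 16 dB over -6 dBu; at 2.5:1 that becomes 6.4 dB over, giving 0.4 dBu; +6 dB make-up → 6.4 dBu.
Stage 3: overshoot 19.9 dB → 19.9/4 = 4.975 dB → -8.525 dBu; +3 dB make-up → -5.525 dBu.

-5.525 dBu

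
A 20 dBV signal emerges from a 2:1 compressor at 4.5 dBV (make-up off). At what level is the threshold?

-11 dBV

Input is 31 dB above T (since output overshoot × R = input overshoot: (4.5 − T)·2 = 20 − T gives T = -11 dBV).
Check: -11 + (20 − (-11))/2 = -11 + 15.5 = 4.5 dBV. ✓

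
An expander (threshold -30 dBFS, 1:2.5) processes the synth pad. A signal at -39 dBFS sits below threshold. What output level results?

The input is 9 dB below the -30 dBFS threshold.
A 1:2.5 expander multiplies undershoot by 2.5: 9 × 2.5 = 22.5 dB below threshold.
Output = -30 − 22.5 = -52.5 dBFS.

-52.5 dBFS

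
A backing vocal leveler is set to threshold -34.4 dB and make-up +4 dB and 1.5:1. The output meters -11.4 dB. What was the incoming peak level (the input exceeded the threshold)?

Before make-up, the level was -11.4 − 4 = -15.4 dB.
Post-compression overshoot = -15.4 − (-34.4) = 19 dB.
Before 1.5:1 compression the overshoot was 19 × 1.5 = 28.5 dB, so input = -34.4 + 28.5 = -5.9 dB.

-5.9 dB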